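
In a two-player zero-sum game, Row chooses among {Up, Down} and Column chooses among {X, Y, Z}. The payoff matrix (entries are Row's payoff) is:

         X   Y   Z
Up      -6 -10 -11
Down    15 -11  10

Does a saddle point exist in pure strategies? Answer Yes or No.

Row minima: Up → -11, Down → -11; maximin = -11.
Column maxima: X → 15, Y → -10, Z → 10; minimax = -10.
-11 ≠ -10, so no pure-strategy equilibrium exists.

No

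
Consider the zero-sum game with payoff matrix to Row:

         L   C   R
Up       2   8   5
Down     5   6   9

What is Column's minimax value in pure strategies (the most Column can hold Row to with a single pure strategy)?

Column maxima: L → 5, C → 8, R → 9.
The smallest of these is 5.

5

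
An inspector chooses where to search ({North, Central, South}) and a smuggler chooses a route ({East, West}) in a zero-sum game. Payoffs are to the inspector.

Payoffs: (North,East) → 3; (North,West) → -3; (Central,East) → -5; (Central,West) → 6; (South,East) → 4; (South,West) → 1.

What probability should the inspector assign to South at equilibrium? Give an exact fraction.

Row minima: North → -3, Central → -5, South → 1; maximin = 1.
Column maxima: East → 4, West → 6; minimax = 4.
1 ≠ 4, so there is no saddle point; optimal play is mixed.
North is strictly dominated by South, so the inspector never plays it.
On the remaining 2×2 (Central, South vs East, West):
Let the inspector play Central with probability p. Expected payoff against East: (-5)p + 4(1−p) = −9p + 4; against West: 6p + 1(1−p) = 5p + 1.
Setting these equal: −9p + 4 = 5p + 1 ⇒ −14p = -3 ⇒ p = 3/14, and the value is (-9)·(3/14) + 4 = 29/14.
For the smuggler: with q = P(East), equating Central's and South's payoffs gives −11q + 6 = 3q + 1 ⇒ q = 5/14.

11/14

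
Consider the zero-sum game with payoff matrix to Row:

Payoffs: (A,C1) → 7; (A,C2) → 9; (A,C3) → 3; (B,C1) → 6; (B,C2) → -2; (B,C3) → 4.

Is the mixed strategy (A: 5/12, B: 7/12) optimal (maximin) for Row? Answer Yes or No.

Against C1 this mix gives (5/12)·7 + (7/12)·6 = 77/12.
Against C2 this mix gives (5/12)·9 + (7/12)·(-2) = 31/12.
Against C3 this mix gives (5/12)·3 + (7/12)·4 = 43/12.
Column will play C2, holding Row to 31/12. Shifting weight toward the row that does better against C2 would raise this floor (the equalizing mix achieves 7/2 against both C2 and C3), so the proposed strategy is not optimal.

No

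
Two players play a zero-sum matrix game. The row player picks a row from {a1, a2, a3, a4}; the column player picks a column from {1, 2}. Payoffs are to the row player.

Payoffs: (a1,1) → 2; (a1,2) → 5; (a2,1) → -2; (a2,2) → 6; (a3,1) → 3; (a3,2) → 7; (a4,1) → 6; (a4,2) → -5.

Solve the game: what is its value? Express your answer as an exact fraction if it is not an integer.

19/5

Row minima: a1 → 2, a2 → -2, a3 → 3, a4 → -5; maximin = 3.
Column maxima: 1 → 6, 2 → 7; minimax = 6.
3 ≠ 6, so there is no saddle point; optimal play is mixed.
a1 is strictly dominated by a3, so the row player never plays it.
a2 is strictly dominated by a3, so the row player never plays it.
On the remaining 2×2 (a3, a4 vs 1, 2):
Let the row player play a3 with probability p. Expected payoff against 1: 3p + 6(1−p) = −3p + 6; against 2: 7p + (-5)(1−p) = 12p − 5.
Setting these equal: −3p + 6 = 12p − 5 ⇒ −15p = -11 ⇒ p = 11/15, and the value is (-3)·(11/15) + 6 = 19/5.
For the column player: with q = P(1), equating a3's and a4's payoffs gives −4q + 7 = 11q − 5 ⇒ q = 4/5.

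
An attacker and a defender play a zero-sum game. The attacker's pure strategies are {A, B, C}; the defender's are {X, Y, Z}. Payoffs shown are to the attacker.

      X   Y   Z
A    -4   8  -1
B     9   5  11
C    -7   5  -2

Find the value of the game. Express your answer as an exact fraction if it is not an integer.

23/4

Row minima: A → -4, B → 5, C → -7; maximin = 5.
Column maxima: X → 9, Y → 8, Z → 11; minimax = 8.
5 ≠ 8, so there is no saddle point; optimal play is mixed.
C is strictly dominated by A, so the attacker never plays it.
Z is strictly dominated by X (it gives the attacker strictly more in every row), so the defender never plays it.
On the remaining 2×2 (A, B vs X, Y):
Let the attacker play A with probability p. Expected payoff against X: (-4)p + 9(1−p) = −13p + 9; against Y: 8p + 5(1−p) = 3p + 5.
Setting these equal: −13p + 9 = 3p + 5 ⇒ −16p = -4 ⇒ p = 1/4, and the value is (-13)·(1/4) + 9 = 23/4.
For the defender: with q = P(X), equating A's and B's payoffs gives −12q + 8 = 4q + 5 ⇒ q = 3/16.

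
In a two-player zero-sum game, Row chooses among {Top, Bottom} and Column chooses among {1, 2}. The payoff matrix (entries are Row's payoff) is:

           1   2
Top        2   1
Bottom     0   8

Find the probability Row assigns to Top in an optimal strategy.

Row minima: Top → 1, Bottom → 0; maximin = 1.
Column maxima: 1 → 2, 2 → 8; minimax = 2.
1 ≠ 2, so there is no saddle point; optimal play is mixed.
Let Row play Top with probability p. Expected payoff against 1: 2p + 0(1−p) = 2p; against 2: 1p + 8(1−p) = −7p + 8.
Setting these equal: 2p = −7p + 8 ⇒ 9p = 8 ⇒ p = 8/9, and the value is (2)·(8/9) = 16/9.
For Column: with q = P(1), equating Top's and Bottom's payoffs gives q + 1 = −8q + 8 ⇒ q = 7/9.

8/9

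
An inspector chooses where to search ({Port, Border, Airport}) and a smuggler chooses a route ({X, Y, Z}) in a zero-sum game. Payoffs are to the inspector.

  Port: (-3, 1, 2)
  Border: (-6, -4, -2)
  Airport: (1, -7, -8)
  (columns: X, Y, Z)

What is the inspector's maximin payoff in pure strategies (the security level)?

Row minima: Port → -3, Border → -6, Airport → -8.
The best of these is -3.

-3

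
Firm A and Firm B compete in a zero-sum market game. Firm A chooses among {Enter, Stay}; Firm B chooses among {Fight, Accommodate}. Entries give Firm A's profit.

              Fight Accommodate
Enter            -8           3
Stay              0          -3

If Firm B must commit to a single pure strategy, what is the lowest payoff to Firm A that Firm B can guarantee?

Column maxima: Fight → 0, Accommodate → 3.
The smallest of these is 0.

0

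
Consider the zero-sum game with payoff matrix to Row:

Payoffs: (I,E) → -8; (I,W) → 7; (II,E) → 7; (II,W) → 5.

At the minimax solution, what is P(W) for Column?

Row minima: I → -8, II → 5; maximin = 5.
Column maxima: E → 7, W → 7; minimax = 7.
5 ≠ 7, so there is no saddle point; optimal play is mixed.
Let Row play I with probability p. Expected payoff against E: (-8)p + 7(1−p) = −15p + 7; against W: 7p + 5(1−p) = 2p + 5.
Setting these equal: −15p + 7 = 2p + 5 ⇒ −17p = -2 ⇒ p = 2/17, and the value is (-15)·(2/17) + 7 = 89/17.
For Column: with q = P(E), equating I's and II's payoffs gives −15q + 7 = 2q + 5 ⇒ q = 2/17.

15/17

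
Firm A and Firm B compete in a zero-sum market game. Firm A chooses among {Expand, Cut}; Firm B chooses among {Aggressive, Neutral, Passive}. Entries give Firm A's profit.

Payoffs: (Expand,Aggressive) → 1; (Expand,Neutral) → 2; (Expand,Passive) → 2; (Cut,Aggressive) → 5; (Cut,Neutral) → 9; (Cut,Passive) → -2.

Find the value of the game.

3/2

Row minima: Expand → 1, Cut → -2; maximin = 1.
Column maxima: Aggressive → 5, Neutral → 9, Passive → 2; minimax = 2.
1 ≠ 2, so there is no saddle point; optimal play is mixed.
Neutral is strictly dominated by Aggressive (it gives Firm A strictly more in every row), so Firm B never plays it.
On the remaining 2×2 (Expand, Cut vs Aggressive, Passive):
Let Firm A play Expand with probability p. Expected payoff against Aggressive: 1p + 5(1−p) = −4p + 5; against Passive: 2p + (-2)(1−p) = 4p − 2.
Setting these equal: −4p + 5 = 4p − 2 ⇒ −8p = -7 ⇒ p = 7/8, and the value is (-4)·(7/8) + 5 = 3/2.
For Firm B: with q = P(Aggressive), equating Expand's and Cut's payoffs gives −q + 2 = 7q − 2 ⇒ q = 1/2.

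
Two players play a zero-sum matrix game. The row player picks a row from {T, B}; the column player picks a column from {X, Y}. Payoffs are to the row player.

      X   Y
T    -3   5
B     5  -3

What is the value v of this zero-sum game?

1

Row minima: T → -3, B → -3; maximin = -3.
Column maxima: X → 5, Y → 5; minimax = 5.
-3 ≠ 5, so there is no saddle point; optimal play is mixed.
Let the row player play T with probability p. Expected payoff against X: (-3)p + 5(1−p) = −8p + 5; against Y: 5p + (-3)(1−p) = 8p − 3.
Setting these equal: −8p + 5 = 8p − 3 ⇒ −16p = -8 ⇒ p = 1/2, and the value is (-8)·(1/2) + 5 = 1.
For the column player: with q = P(X), equating T's and B's payoffs gives −8q + 5 = 8q − 3 ⇒ q = 1/2.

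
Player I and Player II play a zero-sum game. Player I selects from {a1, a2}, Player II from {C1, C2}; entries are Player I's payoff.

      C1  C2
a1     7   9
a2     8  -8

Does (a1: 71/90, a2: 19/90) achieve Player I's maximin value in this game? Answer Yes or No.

No

Against C1 this mix gives (71/90)·7 + (19/90)·8 = 649/90.
Against C2 this mix gives (71/90)·9 + (19/90)·(-8) = 487/90.
Player II will play C2, holding Player I to 487/90. Shifting weight toward the row that does better against C2 would raise this floor (the equalizing mix achieves 64/9 against both C2 and C1), so the proposed strategy is not optimal.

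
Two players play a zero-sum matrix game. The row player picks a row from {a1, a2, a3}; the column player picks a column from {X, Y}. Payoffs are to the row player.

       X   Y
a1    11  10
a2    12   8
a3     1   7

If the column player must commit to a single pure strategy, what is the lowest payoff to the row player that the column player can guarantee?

Column maxima: X → 12, Y → 10.
The smallest of these is 10.

10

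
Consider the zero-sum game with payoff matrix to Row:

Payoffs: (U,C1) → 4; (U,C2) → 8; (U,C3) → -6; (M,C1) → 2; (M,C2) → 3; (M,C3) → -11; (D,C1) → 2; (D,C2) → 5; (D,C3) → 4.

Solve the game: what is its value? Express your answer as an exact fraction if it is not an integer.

7/3

Row minima: U → -6, M → -11, D → 2; maximin = 2.
Column maxima: C1 → 4, C2 → 8, C3 → 4; minimax = 4.
2 ≠ 4, so there is no saddle point; optimal play is mixed.
M is strictly dominated by U, so Row never plays it.
C2 is strictly dominated by C1 (it gives Row strictly more in every row), so Column never plays it.
On the remaining 2×2 (U, D vs C1, C3):
Let Row play U with probability p. Expected payoff against C1: 4p + 2(1−p) = 2p + 2; against C3: (-6)p + 4(1−p) = −10p + 4.
Setting these equal: 2p + 2 = −10p + 4 ⇒ 12p = 2 ⇒ p = 1/6, and the value is (2)·(1/6) + 2 = 7/3.
For Column: with q = P(C1), equating U's and D's payoffs gives 10q − 6 = −2q + 4 ⇒ q = 5/6.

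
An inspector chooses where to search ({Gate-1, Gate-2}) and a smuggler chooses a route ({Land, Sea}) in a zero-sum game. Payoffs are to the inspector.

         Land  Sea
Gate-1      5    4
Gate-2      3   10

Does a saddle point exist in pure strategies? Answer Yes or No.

Row minima: Gate-1 → 4, Gate-2 → 3; maximin = 4.
Column maxima: Land → 5, Sea → 10; minimax = 5.
4 ≠ 5, so no pure-strategy equilibrium exists.

No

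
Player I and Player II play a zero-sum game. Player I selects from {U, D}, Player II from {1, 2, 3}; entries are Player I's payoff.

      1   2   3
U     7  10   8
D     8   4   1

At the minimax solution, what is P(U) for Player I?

Row minima: U → 7, D → 1; maximin = 7.
Column maxima: 1 → 8, 2 → 10, 3 → 8; minimax = 8.
7 ≠ 8, so there is no saddle point; optimal play is mixed.
2 is strictly dominated by 3 (it gives Player I strictly more in every row), so Player II never plays it.
On the remaining 2×2 (U, D vs 1, 3):
Let Player I play U with probability p. Expected payoff against 1: 7p + 8(1−p) = −p + 8; against 3: 8p + 1(1−p) = 7p + 1.
Setting these equal: −p + 8 = 7p + 1 ⇒ −8p = -7 ⇒ p = 7/8, and the value is (-1)·(7/8) + 8 = 57/8.
For Player II: with q = P(1), equating U's and D's payoffs gives −q + 8 = 7q + 1 ⇒ q = 7/8.

7/8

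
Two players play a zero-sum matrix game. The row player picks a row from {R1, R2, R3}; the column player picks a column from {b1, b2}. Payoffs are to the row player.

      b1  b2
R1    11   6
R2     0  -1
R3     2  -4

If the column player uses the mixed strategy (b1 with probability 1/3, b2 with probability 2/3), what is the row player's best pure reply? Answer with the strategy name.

R1

Expected payoff of R1: (1/3)·11 + (2/3)·6 = 23/3.
Expected payoff of R2: (1/3)·0 + (2/3)·(-1) = -2/3.
Expected payoff of R3: (1/3)·2 + (2/3)·(-4) = -2.
The largest is 23/3, so the row player's best response is R1.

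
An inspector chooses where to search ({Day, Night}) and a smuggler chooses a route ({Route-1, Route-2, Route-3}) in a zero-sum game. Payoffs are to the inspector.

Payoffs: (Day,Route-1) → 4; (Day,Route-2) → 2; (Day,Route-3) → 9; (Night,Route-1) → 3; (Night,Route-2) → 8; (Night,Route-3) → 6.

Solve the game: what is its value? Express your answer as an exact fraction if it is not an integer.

Row minima: Day → 2, Night → 3; maximin = 3.
Column maxima: Route-1 → 4, Route-2 → 8, Route-3 → 9; minimax = 4.
3 ≠ 4, so there is no saddle point; optimal play is mixed.
Route-3 is strictly dominated by Route-1 (it gives the inspector strictly more in every row), so the smuggler never plays it.
On the remaining 2×2 (Day, Night vs Route-1, Route-2):
Let the inspector play Day with probability p. Expected payoff against Route-1: 4p + 3(1−p) = p + 3; against Route-2: 2p + 8(1−p) = −6p + 8.
Setting these equal: p + 3 = −6p + 8 ⇒ 7p = 5 ⇒ p = 5/7, and the value is (1)·(5/7) + 3 = 26/7.
For the smuggler: with q = P(Route-1), equating Day's and Night's payoffs gives 2q + 2 = −5q + 8 ⇒ q = 6/7.

26/7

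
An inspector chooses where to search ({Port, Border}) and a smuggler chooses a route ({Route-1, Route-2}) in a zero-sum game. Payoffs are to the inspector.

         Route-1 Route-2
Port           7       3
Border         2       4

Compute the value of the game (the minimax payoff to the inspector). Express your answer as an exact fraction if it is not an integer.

11/3

Row minima: Port → 3, Border → 2; maximin = 3.
Column maxima: Route-1 → 7, Route-2 → 4; minimax = 4.
3 ≠ 4, so there is no saddle point; optimal play is mixed.
Let the inspector play Port with probability p. Expected payoff against Route-1: 7p + 2(1−p) = 5p + 2; against Route-2: 3p + 4(1−p) = −p + 4.
Setting these equal: 5p + 2 = −p + 4 ⇒ 6p = 2 ⇒ p = 1/3, and the value is (5)·(1/3) + 2 = 11/3.
For the smuggler: with q = P(Route-1), equating Port's and Border's payoffs gives 4q + 3 = −2q + 4 ⇒ q = 1/6.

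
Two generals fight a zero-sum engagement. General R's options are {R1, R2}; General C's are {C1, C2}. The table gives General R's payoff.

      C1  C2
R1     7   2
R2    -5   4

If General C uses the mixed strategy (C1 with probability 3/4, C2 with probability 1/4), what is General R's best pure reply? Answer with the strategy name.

Expected payoff of R1: (3/4)·7 + (1/4)·2 = 23/4.
Expected payoff of R2: (3/4)·(-5) + (1/4)·4 = -11/4.
The largest is 23/4, so General R's best response is R1.

R1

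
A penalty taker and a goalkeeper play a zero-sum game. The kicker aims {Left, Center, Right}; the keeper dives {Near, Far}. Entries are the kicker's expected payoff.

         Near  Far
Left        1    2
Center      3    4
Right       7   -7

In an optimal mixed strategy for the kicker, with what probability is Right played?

1/15

Row minima: Left → 1, Center → 3, Right → -7; maximin = 3.
Column maxima: Near → 7, Far → 4; minimax = 4.
3 ≠ 4, so there is no saddle point; optimal play is mixed.
Left is strictly dominated by Center, so the kicker never plays it.
On the remaining 2×2 (Center, Right vs Near, Far):
Let the kicker play Center with probability p. Expected payoff against Near: 3p + 7(1−p) = −4p + 7; against Far: 4p + (-7)(1−p) = 11p − 7.
Setting these equal: −4p + 7 = 11p − 7 ⇒ −15p = -14 ⇒ p = 14/15, and the value is (-4)·(14/15) + 7 = 49/15.
For the keeper: with q = P(Near), equating Center's and Right's payoffs gives −q + 4 = 14q − 7 ⇒ q = 11/15.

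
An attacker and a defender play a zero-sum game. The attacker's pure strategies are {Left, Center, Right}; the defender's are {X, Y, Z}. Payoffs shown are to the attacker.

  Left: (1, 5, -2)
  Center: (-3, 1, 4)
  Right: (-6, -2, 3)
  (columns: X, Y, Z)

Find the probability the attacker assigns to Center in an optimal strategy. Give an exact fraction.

Row minima: Left → -2, Center → -3, Right → -6; maximin = -2.
Column maxima: X → 1, Y → 5, Z → 4; minimax = 1.
-2 ≠ 1, so there is no saddle point; optimal play is mixed.
Right is strictly dominated by Center, so the attacker never plays it.
Y is strictly dominated by X (it gives the attacker strictly more in every row), so the defender never plays it.
On the remaining 2×2 (Left, Center vs X, Z):
Let the attacker play Left with probability p. Expected payoff against X: 1p + (-3)(1−p) = 4p − 3; against Z: (-2)p + 4(1−p) = −6p + 4.
Setting these equal: 4p − 3 = −6p + 4 ⇒ 10p = 7 ⇒ p = 7/10, and the value is (4)·(7/10) − 3 = -1/5.
For the defender: with q = P(X), equating Left's and Center's payoffs gives 3q − 2 = −7q + 4 ⇒ q = 3/5.

3/10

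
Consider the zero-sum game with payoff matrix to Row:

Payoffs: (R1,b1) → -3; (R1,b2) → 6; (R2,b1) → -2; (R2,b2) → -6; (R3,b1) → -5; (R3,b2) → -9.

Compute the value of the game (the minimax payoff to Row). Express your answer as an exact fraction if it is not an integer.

-30/13

Row minima: R1 → -3, R2 → -6, R3 → -9; maximin = -3.
Column maxima: b1 → -2, b2 → 6; minimax = -2.
-3 ≠ -2, so there is no saddle point; optimal play is mixed.
R3 is strictly dominated by R1, so Row never plays it.
On the remaining 2×2 (R1, R2 vs b1, b2):
Let Row play R1 with probability p. Expected payoff against b1: (-3)p + (-2)(1−p) = −p − 2; against b2: 6p + (-6)(1−p) = 12p − 6.
Setting these equal: −p − 2 = 12p − 6 ⇒ −13p = -4 ⇒ p = 4/13, and the value is (-1)·(4/13) − 2 = -30/13.
For Column: with q = P(b1), equating R1's and R2's payoffs gives −9q + 6 = 4q − 6 ⇒ q = 12/13.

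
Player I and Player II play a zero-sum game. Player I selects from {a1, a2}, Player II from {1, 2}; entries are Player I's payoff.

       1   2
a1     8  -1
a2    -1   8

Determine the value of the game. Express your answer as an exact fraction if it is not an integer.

Row minima: a1 → -1, a2 → -1; maximin = -1.
Column maxima: 1 → 8, 2 → 8; minimax = 8.
-1 ≠ 8, so there is no saddle point; optimal play is mixed.
Let Player I play a1 with probability p. Expected payoff against 1: 8p + (-1)(1−p) = 9p − 1; against 2: (-1)p + 8(1−p) = −9p + 8.
Setting these equal: 9p − 1 = −9p + 8 ⇒ 18p = 9 ⇒ p = 1/2, and the value is (9)·(1/2) − 1 = 7/2.
For Player II: with q = P(1), equating a1's and a2's payoffs gives 9q − 1 = −9q + 8 ⇒ q = 1/2.

7/2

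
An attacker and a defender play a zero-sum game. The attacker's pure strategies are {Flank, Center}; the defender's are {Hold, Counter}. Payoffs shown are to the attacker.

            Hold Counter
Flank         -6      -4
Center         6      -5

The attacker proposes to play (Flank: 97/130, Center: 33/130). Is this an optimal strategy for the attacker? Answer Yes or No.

No

Against Hold this mix gives (97/130)·(-6) + (33/130)·6 = -192/65.
Against Counter this mix gives (97/130)·(-4) + (33/130)·(-5) = -553/130.
The defender will play Counter, holding the attacker to -553/130. Shifting weight toward the row that does better against Counter would raise this floor (the equalizing mix achieves -54/13 against both Counter and Hold), so the proposed strategy is not optimal.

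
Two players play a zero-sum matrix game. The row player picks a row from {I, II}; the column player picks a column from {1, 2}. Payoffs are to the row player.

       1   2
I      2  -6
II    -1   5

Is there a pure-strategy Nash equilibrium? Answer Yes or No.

Row minima: I → -6, II → -1; maximin = -1.
Column maxima: 1 → 2, 2 → 5; minimax = 2.
-1 ≠ 2, so no pure-strategy equilibrium exists.

No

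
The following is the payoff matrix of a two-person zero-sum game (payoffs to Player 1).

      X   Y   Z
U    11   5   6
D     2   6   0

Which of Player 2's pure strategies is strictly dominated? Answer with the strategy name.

Z holds Player 1's payoff strictly below X in every row: 6 < 11, 0 < 2.
So X is strictly dominated for Player 2.

X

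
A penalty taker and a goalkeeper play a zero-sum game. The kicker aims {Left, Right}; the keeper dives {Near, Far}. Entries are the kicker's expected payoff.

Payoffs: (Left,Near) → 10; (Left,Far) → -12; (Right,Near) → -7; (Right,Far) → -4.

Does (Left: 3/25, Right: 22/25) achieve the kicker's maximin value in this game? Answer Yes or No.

Against Near this mix gives (3/25)·10 + (22/25)·(-7) = -124/25.
Against Far this mix gives (3/25)·(-12) + (22/25)·(-4) = -124/25.
All of the keeper's active replies (Near, Far) yield -124/25, and no column does worse for the kicker. The mix makes the keeper indifferent and guarantees -124/25, so it is optimal.

Yes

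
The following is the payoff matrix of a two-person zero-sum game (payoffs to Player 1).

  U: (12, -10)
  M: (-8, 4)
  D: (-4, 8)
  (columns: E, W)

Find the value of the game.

Row minima: U → -10, M → -8, D → -4; maximin = -4.
Column maxima: E → 12, W → 8; minimax = 8.
-4 ≠ 8, so there is no saddle point; optimal play is mixed.
M is strictly dominated by D, so Player 1 never plays it.
On the remaining 2×2 (U, D vs E, W):
Let Player 1 play U with probability p. Expected payoff against E: 12p + (-4)(1−p) = 16p − 4; against W: (-10)p + 8(1−p) = −18p + 8.
Setting these equal: 16p − 4 = −18p + 8 ⇒ 34p = 12 ⇒ p = 6/17, and the value is (16)·(6/17) − 4 = 28/17.
For Player 2: with q = P(E), equating U's and D's payoffs gives 22q − 10 = −12q + 8 ⇒ q = 9/17.

28/17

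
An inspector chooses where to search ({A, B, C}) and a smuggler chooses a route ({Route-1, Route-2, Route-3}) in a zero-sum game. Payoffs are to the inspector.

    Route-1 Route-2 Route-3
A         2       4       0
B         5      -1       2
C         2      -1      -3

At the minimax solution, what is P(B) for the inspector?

4/7

Row minima: A → 0, B → -1, C → -3; maximin = 0.
Column maxima: Route-1 → 5, Route-2 → 4, Route-3 → 2; minimax = 2.
0 ≠ 2, so there is no saddle point; optimal play is mixed.
Route-1 is strictly dominated by Route-3 (it gives the inspector strictly more in every row), so the smuggler never plays it.
With Route-1 eliminated, C is strictly dominated by A (A gives the inspector strictly more in every remaining column), so the inspector never plays it.
On the remaining 2×2 (A, B vs Route-2, Route-3):
Let the inspector play A with probability p. Expected payoff against Route-2: 4p + (-1)(1−p) = 5p − 1; against Route-3: 0p + 2(1−p) = −2p + 2.
Setting these equal: 5p − 1 = −2p + 2 ⇒ 7p = 3 ⇒ p = 3/7, and the value is (5)·(3/7) − 1 = 8/7.
For the smuggler: with q = P(Route-2), equating A's and B's payoffs gives 4q = −3q + 2 ⇒ q = 2/7.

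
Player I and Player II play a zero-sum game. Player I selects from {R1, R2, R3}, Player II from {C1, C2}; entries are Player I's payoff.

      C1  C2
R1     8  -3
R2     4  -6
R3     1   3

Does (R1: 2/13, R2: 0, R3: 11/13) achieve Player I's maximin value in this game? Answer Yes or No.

Yes

Against C1 this mix gives (2/13)·8 + (11/13)·1 = 27/13.
Against C2 this mix gives (2/13)·(-3) + (11/13)·3 = 27/13.
All of Player II's active replies (C1, C2) yield 27/13, and no column does worse for Player I. The mix makes Player II indifferent and guarantees 27/13, so it is optimal.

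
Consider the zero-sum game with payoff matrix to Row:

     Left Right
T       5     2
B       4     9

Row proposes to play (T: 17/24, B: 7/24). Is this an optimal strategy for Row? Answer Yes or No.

No

Against Left this mix gives (17/24)·5 + (7/24)·4 = 113/24.
Against Right this mix gives (17/24)·2 + (7/24)·9 = 97/24.
Column will play Right, holding Row to 97/24. Shifting weight toward the row that does better against Right would raise this floor (the equalizing mix achieves 37/8 against both Right and Left), so the proposed strategy is not optimal.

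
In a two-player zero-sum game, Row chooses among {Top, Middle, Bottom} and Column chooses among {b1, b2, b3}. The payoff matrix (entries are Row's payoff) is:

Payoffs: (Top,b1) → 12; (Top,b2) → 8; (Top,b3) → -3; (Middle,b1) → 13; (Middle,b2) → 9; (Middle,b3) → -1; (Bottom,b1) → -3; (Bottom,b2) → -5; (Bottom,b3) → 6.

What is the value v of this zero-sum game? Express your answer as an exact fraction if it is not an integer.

7/3

Row minima: Top → -3, Middle → -1, Bottom → -5; maximin = -1.
Column maxima: b1 → 13, b2 → 9, b3 → 6; minimax = 6.
-1 ≠ 6, so there is no saddle point; optimal play is mixed.
Top is strictly dominated by Middle, so Row never plays it.
b1 is strictly dominated by b2 (it gives Row strictly more in every row), so Column never plays it.
On the remaining 2×2 (Middle, Bottom vs b2, b3):
Let Row play Middle with probability p. Expected payoff against b2: 9p + (-5)(1−p) = 14p − 5; against b3: (-1)p + 6(1−p) = −7p + 6.
Setting these equal: 14p − 5 = −7p + 6 ⇒ 21p = 11 ⇒ p = 11/21, and the value is (14)·(11/21) − 5 = 7/3.
For Column: with q = P(b2), equating Middle's and Bottom's payoffs gives 10q − 1 = −11q + 6 ⇒ q = 1/3.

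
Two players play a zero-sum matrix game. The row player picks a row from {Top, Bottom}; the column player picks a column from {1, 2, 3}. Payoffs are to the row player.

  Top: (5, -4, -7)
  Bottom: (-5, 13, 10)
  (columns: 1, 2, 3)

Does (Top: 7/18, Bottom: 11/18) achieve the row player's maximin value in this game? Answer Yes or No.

No

Against 1 this mix gives (7/18)·5 + (11/18)·(-5) = -10/9.
Against 2 this mix gives (7/18)·(-4) + (11/18)·13 = 115/18.
Against 3 this mix gives (7/18)·(-7) + (11/18)·10 = 61/18.
The column player will play 1, holding the row player to -10/9. Shifting weight toward the row that does better against 1 would raise this floor (the equalizing mix achieves 5/9 against both 1 and 3), so the proposed strategy is not optimal.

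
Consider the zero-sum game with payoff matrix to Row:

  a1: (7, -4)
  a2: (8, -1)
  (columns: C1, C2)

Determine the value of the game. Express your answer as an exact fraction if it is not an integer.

Row minima: a1 → -4, a2 → -1; maximin = -1.
Column maxima: C1 → 8, C2 → -1; minimax = -1.
Since maximin = minimax = -1, there is a saddle point and the value is -1.

-1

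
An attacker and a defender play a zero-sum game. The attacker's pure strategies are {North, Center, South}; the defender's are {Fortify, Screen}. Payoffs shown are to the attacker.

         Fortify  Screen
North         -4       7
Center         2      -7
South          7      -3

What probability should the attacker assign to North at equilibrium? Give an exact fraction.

Row minima: North → -4, Center → -7, South → -3; maximin = -3.
Column maxima: Fortify → 7, Screen → 7; minimax = 7.
-3 ≠ 7, so there is no saddle point; optimal play is mixed.
Center is strictly dominated by South, so the attacker never plays it.
On the remaining 2×2 (North, South vs Fortify, Screen):
Let the attacker play North with probability p. Expected payoff against Fortify: (-4)p + 7(1−p) = −11p + 7; against Screen: 7p + (-3)(1−p) = 10p − 3.
Setting these equal: −11p + 7 = 10p − 3 ⇒ −21p = -10 ⇒ p = 10/21, and the value is (-11)·(10/21) + 7 = 37/21.
For the defender: with q = P(Fortify), equating North's and South's payoffs gives −11q + 7 = 10q − 3 ⇒ q = 10/21.

10/21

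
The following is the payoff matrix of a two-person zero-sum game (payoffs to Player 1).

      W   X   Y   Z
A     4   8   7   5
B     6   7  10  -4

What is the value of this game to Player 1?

46/11

Row minima: A → 4, B → -4; maximin = 4.
Column maxima: W → 6, X → 8, Y → 10, Z → 5; minimax = 5.
4 ≠ 5, so there is no saddle point; optimal play is mixed.
X is strictly dominated by W (it gives Player 1 strictly more in every row), so Player 2 never plays it.
Y is strictly dominated by W (it gives Player 1 strictly more in every row), so Player 2 never plays it.
On the remaining 2×2 (A, B vs W, Z):
Let Player 1 play A with probability p. Expected payoff against W: 4p + 6(1−p) = −2p + 6; against Z: 5p + (-4)(1−p) = 9p − 4.
Setting these equal: −2p + 6 = 9p − 4 ⇒ −11p = -10 ⇒ p = 10/11, and the value is (-2)·(10/11) + 6 = 46/11.
For Player 2: with q = P(W), equating A's and B's payoffs gives −q + 5 = 10q − 4 ⇒ q = 9/11.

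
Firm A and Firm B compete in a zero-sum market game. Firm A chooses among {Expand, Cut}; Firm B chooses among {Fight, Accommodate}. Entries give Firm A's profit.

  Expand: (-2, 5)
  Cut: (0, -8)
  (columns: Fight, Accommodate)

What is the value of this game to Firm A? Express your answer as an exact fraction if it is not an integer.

-16/15

Row minima: Expand → -2, Cut → -8; maximin = -2.
Column maxima: Fight → 0, Accommodate → 5; minimax = 0.
-2 ≠ 0, so there is no saddle point; optimal play is mixed.
Let Firm A play Expand with probability p. Expected payoff against Fight: (-2)p + 0(1−p) = −2p; against Accommodate: 5p + (-8)(1−p) = 13p − 8.
Setting these equal: −2p = 13p − 8 ⇒ −15p = -8 ⇒ p = 8/15, and the value is (-2)·(8/15) = -16/15.
For Firm B: with q = P(Fight), equating Expand's and Cut's payoffs gives −7q + 5 = 8q − 8 ⇒ q = 13/15.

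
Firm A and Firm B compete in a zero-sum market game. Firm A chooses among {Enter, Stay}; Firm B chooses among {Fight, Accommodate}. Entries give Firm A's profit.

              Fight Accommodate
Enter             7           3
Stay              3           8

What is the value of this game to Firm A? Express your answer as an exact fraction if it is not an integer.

Row minima: Enter → 3, Stay → 3; maximin = 3.
Column maxima: Fight → 7, Accommodate → 8; minimax = 7.
3 ≠ 7, so there is no saddle point; optimal play is mixed.
Let Firm A play Enter with probability p. Expected payoff against Fight: 7p + 3(1−p) = 4p + 3; against Accommodate: 3p + 8(1−p) = −5p + 8.
Setting these equal: 4p + 3 = −5p + 8 ⇒ 9p = 5 ⇒ p = 5/9, and the value is (4)·(5/9) + 3 = 47/9.
For Firm B: with q = P(Fight), equating Enter's and Stay's payoffs gives 4q + 3 = −5q + 8 ⇒ q = 5/9.

47/9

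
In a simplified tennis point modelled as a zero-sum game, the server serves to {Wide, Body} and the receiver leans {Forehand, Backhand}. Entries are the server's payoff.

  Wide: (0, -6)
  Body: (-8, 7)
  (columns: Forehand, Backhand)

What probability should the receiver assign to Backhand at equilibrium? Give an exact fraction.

Row minima: Wide → -6, Body → -8; maximin = -6.
Column maxima: Forehand → 0, Backhand → 7; minimax = 0.
-6 ≠ 0, so there is no saddle point; optimal play is mixed.
Let the server play Wide with probability p. Expected payoff against Forehand: 0p + (-8)(1−p) = 8p − 8; against Backhand: (-6)p + 7(1−p) = −13p + 7.
Setting these equal: 8p − 8 = −13p + 7 ⇒ 21p = 15 ⇒ p = 5/7, and the value is (8)·(5/7) − 8 = -16/7.
For the receiver: with q = P(Forehand), equating Wide's and Body's payoffs gives 6q − 6 = −15q + 7 ⇒ q = 13/21.

8/21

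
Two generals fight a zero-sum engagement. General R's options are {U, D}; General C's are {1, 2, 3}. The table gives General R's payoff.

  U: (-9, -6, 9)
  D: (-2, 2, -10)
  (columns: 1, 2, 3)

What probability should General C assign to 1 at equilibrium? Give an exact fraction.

Row minima: U → -9, D → -10; maximin = -9.
Column maxima: 1 → -2, 2 → 2, 3 → 9; minimax = -2.
-9 ≠ -2, so there is no saddle point; optimal play is mixed.
2 is strictly dominated by 1 (it gives General R strictly more in every row), so General C never plays it.
On the remaining 2×2 (U, D vs 1, 3):
Let General R play U with probability p. Expected payoff against 1: (-9)p + (-2)(1−p) = −7p − 2; against 3: 9p + (-10)(1−p) = 19p − 10.
Setting these equal: −7p − 2 = 19p − 10 ⇒ −26p = -8 ⇒ p = 4/13, and the value is (-7)·(4/13) − 2 = -54/13.
For General C: with q = P(1), equating U's and D's payoffs gives −18q + 9 = 8q − 10 ⇒ q = 19/26.

19/26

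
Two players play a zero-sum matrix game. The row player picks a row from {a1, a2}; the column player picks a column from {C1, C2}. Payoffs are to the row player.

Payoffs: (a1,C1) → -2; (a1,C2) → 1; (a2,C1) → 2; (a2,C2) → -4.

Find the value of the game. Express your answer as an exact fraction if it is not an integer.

Row minima: a1 → -2, a2 → -4; maximin = -2.
Column maxima: C1 → 2, C2 → 1; minimax = 1.
-2 ≠ 1, so there is no saddle point; optimal play is mixed.
Let the row player play a1 with probability p. Expected payoff against C1: (-2)p + 2(1−p) = −4p + 2; against C2: 1p + (-4)(1−p) = 5p − 4.
Setting these equal: −4p + 2 = 5p − 4 ⇒ −9p = -6 ⇒ p = 2/3, and the value is (-4)·(2/3) + 2 = -2/3.
For the column player: with q = P(C1), equating a1's and a2's payoffs gives −3q + 1 = 6q − 4 ⇒ q = 5/9.

-2/3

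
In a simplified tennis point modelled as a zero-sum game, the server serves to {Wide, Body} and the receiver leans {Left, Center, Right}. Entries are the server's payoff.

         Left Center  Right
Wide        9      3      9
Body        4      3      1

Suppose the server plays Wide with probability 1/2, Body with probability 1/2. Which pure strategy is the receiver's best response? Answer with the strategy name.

Center

If the receiver plays Left, the server's expected payoff is (1/2)·9 + (1/2)·4 = 13/2.
If the receiver plays Center, the server's expected payoff is (1/2)·3 + (1/2)·3 = 3.
If the receiver plays Right, the server's expected payoff is (1/2)·9 + (1/2)·1 = 5.
The receiver minimizes the server's payoff; the smallest is 3, so the best response is Center.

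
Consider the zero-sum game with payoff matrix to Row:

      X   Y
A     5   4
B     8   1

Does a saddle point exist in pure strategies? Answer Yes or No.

Row minima: A → 4, B → 1; maximin = 4.
Column maxima: X → 8, Y → 4; minimax = 4.
maximin = minimax = 4, so a saddle point exists.

Yes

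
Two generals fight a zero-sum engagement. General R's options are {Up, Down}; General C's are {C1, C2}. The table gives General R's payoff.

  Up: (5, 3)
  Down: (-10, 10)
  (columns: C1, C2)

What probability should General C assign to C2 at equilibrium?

Row minima: Up → 3, Down → -10; maximin = 3.
Column maxima: C1 → 5, C2 → 10; minimax = 5.
3 ≠ 5, so there is no saddle point; optimal play is mixed.
Let General R play Up with probability p. Expected payoff against C1: 5p + (-10)(1−p) = 15p − 10; against C2: 3p + 10(1−p) = −7p + 10.
Setting these equal: 15p − 10 = −7p + 10 ⇒ 22p = 20 ⇒ p = 10/11, and the value is (15)·(10/11) − 10 = 40/11.
For General C: with q = P(C1), equating Up's and Down's payoffs gives 2q + 3 = −20q + 10 ⇒ q = 7/22.

15/22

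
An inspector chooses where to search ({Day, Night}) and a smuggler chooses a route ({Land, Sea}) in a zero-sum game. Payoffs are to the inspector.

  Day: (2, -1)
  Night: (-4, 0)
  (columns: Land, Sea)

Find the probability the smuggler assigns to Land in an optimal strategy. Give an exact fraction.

1/7

Row minima: Day → -1, Night → -4; maximin = -1.
Column maxima: Land → 2, Sea → 0; minimax = 0.
-1 ≠ 0, so there is no saddle point; optimal play is mixed.
Let the inspector play Day with probability p. Expected payoff against Land: 2p + (-4)(1−p) = 6p − 4; against Sea: (-1)p + 0(1−p) = −p.
Setting these equal: 6p − 4 = −p ⇒ 7p = 4 ⇒ p = 4/7, and the value is (6)·(4/7) − 4 = -4/7.
For the smuggler: with q = P(Land), equating Day's and Night's payoffs gives 3q − 1 = −4q ⇒ q = 1/7.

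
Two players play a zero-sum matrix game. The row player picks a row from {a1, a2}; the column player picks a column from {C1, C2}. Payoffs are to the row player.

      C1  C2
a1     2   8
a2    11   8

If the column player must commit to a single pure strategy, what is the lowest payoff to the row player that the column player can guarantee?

8

Column maxima: C1 → 11, C2 → 8.
The smallest of these is 8.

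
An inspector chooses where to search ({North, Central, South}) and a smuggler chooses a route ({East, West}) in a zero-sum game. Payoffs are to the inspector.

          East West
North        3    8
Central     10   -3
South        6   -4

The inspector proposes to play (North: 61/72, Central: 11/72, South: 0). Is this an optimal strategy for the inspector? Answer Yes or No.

No

Against East this mix gives (61/72)·3 + (11/72)·10 = 293/72.
Against West this mix gives (61/72)·8 + (11/72)·(-3) = 455/72.
The smuggler will play East, holding the inspector to 293/72. Shifting weight toward the row that does better against East would raise this floor (the equalizing mix achieves 89/18 against both East and West), so the proposed strategy is not optimal.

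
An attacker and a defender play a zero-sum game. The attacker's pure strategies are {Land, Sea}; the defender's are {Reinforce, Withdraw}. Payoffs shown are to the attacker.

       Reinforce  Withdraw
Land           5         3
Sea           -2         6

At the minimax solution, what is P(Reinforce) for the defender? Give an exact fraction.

3/10

Row minima: Land → 3, Sea → -2; maximin = 3.
Column maxima: Reinforce → 5, Withdraw → 6; minimax = 5.
3 ≠ 5, so there is no saddle point; optimal play is mixed.
Let the attacker play Land with probability p. Expected payoff against Reinforce: 5p + (-2)(1−p) = 7p − 2; against Withdraw: 3p + 6(1−p) = −3p + 6.
Setting these equal: 7p − 2 = −3p + 6 ⇒ 10p = 8 ⇒ p = 4/5, and the value is (7)·(4/5) − 2 = 18/5.
For the defender: with q = P(Reinforce), equating Land's and Sea's payoffs gives 2q + 3 = −8q + 6 ⇒ q = 3/10.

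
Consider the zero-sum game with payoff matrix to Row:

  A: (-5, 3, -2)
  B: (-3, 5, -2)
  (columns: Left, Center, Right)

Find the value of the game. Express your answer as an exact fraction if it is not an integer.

-3

Row minima: A → -5, B → -3; maximin = -3.
Column maxima: Left → -3, Center → 5, Right → -2; minimax = -3.
Since maximin = minimax = -3, there is a saddle point and the value is -3.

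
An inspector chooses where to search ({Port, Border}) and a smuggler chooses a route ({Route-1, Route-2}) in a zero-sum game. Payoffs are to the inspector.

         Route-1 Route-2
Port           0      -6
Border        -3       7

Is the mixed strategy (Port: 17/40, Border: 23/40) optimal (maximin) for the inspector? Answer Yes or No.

No

Against Route-1 this mix gives (17/40)·0 + (23/40)·(-3) = -69/40.
Against Route-2 this mix gives (17/40)·(-6) + (23/40)·7 = 59/40.
The smuggler will play Route-1, holding the inspector to -69/40. Shifting weight toward the row that does better against Route-1 would raise this floor (the equalizing mix achieves -9/8 against both Route-1 and Route-2), so the proposed strategy is not optimal.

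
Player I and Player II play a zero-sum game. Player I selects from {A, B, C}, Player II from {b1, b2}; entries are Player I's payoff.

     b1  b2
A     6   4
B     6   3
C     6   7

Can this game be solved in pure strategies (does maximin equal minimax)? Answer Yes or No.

Yes

Row minima: A → 4, B → 3, C → 6; maximin = 6.
Column maxima: b1 → 6, b2 → 7; minimax = 6.
maximin = minimax = 6, so a saddle point exists.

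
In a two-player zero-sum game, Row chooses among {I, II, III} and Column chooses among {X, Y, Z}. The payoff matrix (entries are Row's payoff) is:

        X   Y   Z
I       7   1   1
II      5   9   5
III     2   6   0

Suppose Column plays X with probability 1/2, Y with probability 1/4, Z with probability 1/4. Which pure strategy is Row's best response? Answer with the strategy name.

Expected payoff of I: (1/2)·7 + (1/4)·1 + (1/4)·1 = 4.
Expected payoff of II: (1/2)·5 + (1/4)·9 + (1/4)·5 = 6.
Expected payoff of III: (1/2)·2 + (1/4)·6 + (1/4)·0 = 5/2.
The largest is 6, so Row's best response is II.

II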